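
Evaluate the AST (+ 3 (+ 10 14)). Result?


Evaluate inner: (+ 10 14) = 24
Evaluate root: (+ 3 24) = 27
Result: 27


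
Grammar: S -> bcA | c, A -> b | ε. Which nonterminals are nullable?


A nonterminal is nullable iff some alternative derives ε (directly, or every symbol in it is nullable)
Nullable: {A}


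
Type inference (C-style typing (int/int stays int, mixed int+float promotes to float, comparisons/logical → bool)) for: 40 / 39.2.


Operand types: int / float
Rule: mixed int/float promotes to float; int/int stays int
Result type: float


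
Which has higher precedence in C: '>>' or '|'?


'>>' is shift (level 8); '|' is bitwise OR (level 3)
Higher level binds tighter
'>>' has higher precedence than '|'


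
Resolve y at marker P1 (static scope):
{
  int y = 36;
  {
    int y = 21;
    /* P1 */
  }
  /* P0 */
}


y declared in the same block as P1
y = 21


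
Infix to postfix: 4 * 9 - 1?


Left to right (same or higher precedence on left)
Postfix: 4 9 * 1 -


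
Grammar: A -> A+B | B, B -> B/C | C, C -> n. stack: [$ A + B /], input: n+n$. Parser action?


no handle; shift 'n'
Action: shift


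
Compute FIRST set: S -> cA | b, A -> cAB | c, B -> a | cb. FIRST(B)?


Per alternative of B: FIRST(a) = {a}; FIRST(cb) = {c}
FIRST(B) = {a, c}


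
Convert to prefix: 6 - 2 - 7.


left-to-right (same/higher precedence on left): tree is (- (- 6 2) 7)
Prefix: - - 6 2 7


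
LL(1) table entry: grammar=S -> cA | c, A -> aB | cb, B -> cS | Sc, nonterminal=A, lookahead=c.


For [A, c]: 'c' ∈ FIRST(cb)
Entry: A -> cb


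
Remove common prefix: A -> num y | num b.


Common prefix: 'num'
Factored: A -> num A', A' -> y | b


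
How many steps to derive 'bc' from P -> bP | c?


Derivation: P => bP => bc
Steps: 2


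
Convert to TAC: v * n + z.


Break into single-operator statements:
t1 = v * n
t2 = t1 + z


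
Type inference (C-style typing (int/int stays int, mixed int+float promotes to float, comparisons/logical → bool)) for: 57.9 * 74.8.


Operand types: float * float
Rule: mixed int/float promotes to float; int/int stays int
Result type: float


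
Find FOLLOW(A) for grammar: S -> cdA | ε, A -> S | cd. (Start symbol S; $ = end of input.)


$ ∈ FOLLOW(S). For each A -> αBβ: add FIRST(β)\{ε} to FOLLOW(B); if β nullable, add FOLLOW(A).
FOLLOW(A) = {$}


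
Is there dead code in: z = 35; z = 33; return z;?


first assignment to z is overwritten before any read
Dead: 'z = 35'


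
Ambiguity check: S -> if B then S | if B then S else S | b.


dangling else: 'if B then if B then b else b' parses two ways
Ambiguous


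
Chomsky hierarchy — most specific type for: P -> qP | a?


Right-linear: every RHS is a terminal or a terminal followed by one nonterminal
Classification: Type 3 (Regular)


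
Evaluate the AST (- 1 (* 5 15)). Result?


Evaluate inner: (* 5 15) = 75
Evaluate root: (- 1 75) = -74
Result: -74


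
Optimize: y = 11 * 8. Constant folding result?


11 * 8 = 88 at compile time
Optimized: y = 88


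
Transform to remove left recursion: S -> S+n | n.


Left-recursive alternatives: S+n; non-recursive: n
Introduce S': S -> nS', S' -> +nS' | ε


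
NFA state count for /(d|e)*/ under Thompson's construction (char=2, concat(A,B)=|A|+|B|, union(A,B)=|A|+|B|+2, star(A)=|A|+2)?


Syntax tree has 2 char leaf(s), 1 union(s), 1 star(s)
chars contribute 2×2 = 4; each union adds +2; each star adds +2
Total: 4 + 2 + 2 = 8 states


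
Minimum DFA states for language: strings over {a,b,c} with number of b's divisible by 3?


Track (count of b) mod 3: states 0..2, accept at 0
Minimal DFA: 3 states


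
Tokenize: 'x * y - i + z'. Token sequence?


Scan left to right, longest-match per lexeme
Tokens: ID(x), OP(*), ID(y), OP(-), ID(i), OP(+), ID(z)


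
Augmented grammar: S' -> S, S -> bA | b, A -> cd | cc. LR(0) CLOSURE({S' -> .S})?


Start: S' -> .S
For each item with dot before a nonterminal B, add B -> .γ for every B-production
Closure: [S' -> .S, S -> .bA, S -> .b]


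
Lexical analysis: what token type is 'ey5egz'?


Pattern: letter/underscore followed by alphanumerics, not a keyword
Type: IDENTIFIER


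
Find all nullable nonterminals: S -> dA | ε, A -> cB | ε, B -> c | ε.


A nonterminal is nullable iff some alternative derives ε (directly, or every symbol in it is nullable)
Nullable: {A, B, S}


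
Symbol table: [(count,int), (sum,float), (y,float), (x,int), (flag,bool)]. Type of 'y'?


Lookup 'y' → type float


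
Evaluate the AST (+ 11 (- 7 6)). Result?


Evaluate inner: (- 7 6) = 1
Evaluate root: (+ 11 1) = 12
Result: 12


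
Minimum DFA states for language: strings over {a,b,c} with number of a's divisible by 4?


Track (count of a) mod 4: states 0..3, accept at 0
Minimal DFA: 4 states


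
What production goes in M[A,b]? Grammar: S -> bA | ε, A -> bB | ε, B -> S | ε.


For [A, b]: 'b' ∈ FIRST(bB)
Entry: A -> bB


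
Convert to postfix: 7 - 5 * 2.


* has higher precedence, evaluate 5*2 first
Postfix: 7 5 2 * -


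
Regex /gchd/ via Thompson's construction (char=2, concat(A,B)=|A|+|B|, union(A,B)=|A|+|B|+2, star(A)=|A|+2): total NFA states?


Syntax tree has 4 char leaf(s), 0 union(s), 0 star(s)
chars contribute 4×2 = 8; each union adds +2; each star adds +2
Total: 8 + 0 + 0 = 8 states


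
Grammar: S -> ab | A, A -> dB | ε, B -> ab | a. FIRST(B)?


Per alternative of B: FIRST(ab) = {a}; FIRST(a) = {a}
FIRST(B) = {a}


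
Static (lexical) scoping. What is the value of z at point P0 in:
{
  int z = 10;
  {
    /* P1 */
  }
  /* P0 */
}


z declared in the same block as P0
z = 10


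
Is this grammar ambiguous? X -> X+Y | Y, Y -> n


precedence layered via separate nonterminal Y: deterministic
Unambiguous


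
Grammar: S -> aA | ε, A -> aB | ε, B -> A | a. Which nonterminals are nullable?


A nonterminal is nullable iff some alternative derives ε (directly, or every symbol in it is nullable)
Nullable: {A, B, S}


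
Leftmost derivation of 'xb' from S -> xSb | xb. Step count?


Derivation: S => xb
Steps: 1


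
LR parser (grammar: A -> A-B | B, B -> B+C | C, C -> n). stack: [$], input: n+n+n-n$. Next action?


no handle on stack; shift 'n'
Action: shift


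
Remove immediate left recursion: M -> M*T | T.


Left-recursive alternatives: M*T; non-recursive: T
Introduce M': M -> TM', M' -> *TM' | ε


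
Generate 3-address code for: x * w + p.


Break into single-operator statements:
t1 = x * w
t2 = t1 + p


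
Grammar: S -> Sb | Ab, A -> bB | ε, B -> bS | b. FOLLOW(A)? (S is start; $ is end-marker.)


$ ∈ FOLLOW(S). For each A -> αBβ: add FIRST(β)\{ε} to FOLLOW(B); if β nullable, add FOLLOW(A).
FOLLOW(A) = {b}


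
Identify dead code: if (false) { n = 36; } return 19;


condition is constant false, so the whole block is unreachable
Dead: 'if (false) { n = 36; }'


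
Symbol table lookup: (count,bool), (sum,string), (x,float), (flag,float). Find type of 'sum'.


Lookup 'sum' → type string


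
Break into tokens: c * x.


Scan left to right, longest-match per lexeme
Tokens: ID(c), OP(*), ID(x)


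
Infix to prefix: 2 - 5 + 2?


left-to-right (same/higher precedence on left): tree is (+ (- 2 5) 2)
Prefix: + - 2 5 2


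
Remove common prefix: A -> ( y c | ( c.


Common prefix: '('
Factored: A -> ( A', A' -> y c | c


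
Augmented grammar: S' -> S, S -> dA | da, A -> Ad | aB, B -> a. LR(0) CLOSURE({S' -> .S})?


Start: S' -> .S
For each item with dot before a nonterminal B, add B -> .γ for every B-production
Closure: [S' -> .S, S -> .dA, S -> .da]


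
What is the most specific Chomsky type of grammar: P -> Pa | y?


Left-linear: every RHS is a terminal or one nonterminal followed by a terminal
Classification: Type 3 (Regular)


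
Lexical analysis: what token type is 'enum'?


Pattern: reserved word
Type: KEYWORD


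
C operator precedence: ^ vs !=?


'!=' is equality (level 6); '^' is bitwise XOR (level 4)
Higher level binds tighter
'!=' has higher precedence than '^'


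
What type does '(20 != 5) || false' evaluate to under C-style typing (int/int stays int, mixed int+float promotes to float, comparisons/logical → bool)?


Operand types: bool || bool
Rule: logical operators take bool operands and yield bool
Result type: bool


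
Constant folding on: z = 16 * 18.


16 * 18 = 288 at compile time
Optimized: z = 288


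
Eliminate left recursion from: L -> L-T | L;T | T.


Left-recursive alternatives: L-T, L;T; non-recursive: T
Introduce L': L -> TL', L' -> -TL' | ;TL' | ε


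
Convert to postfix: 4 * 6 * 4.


Left to right (same or higher precedence on left)
Postfix: 4 6 * 4 *


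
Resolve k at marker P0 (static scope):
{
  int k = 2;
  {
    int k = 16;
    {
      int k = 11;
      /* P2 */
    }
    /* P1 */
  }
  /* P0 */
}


k declared in the same block as P0
k = 2


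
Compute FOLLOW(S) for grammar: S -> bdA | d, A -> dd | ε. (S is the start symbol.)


$ ∈ FOLLOW(S). For each A -> αBβ: add FIRST(β)\{ε} to FOLLOW(B); if β nullable, add FOLLOW(A).
FOLLOW(S) = {$}


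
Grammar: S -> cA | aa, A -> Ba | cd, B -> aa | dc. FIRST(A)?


Per alternative of A: FIRST(Ba) = {a, d}; FIRST(cd) = {c}
FIRST(A) = {a, c, d}


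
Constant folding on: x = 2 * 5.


2 * 5 = 10 at compile time
Optimized: x = 10


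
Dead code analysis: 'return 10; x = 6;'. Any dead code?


statement follows a return and is unreachable
Dead: 'x = 6'


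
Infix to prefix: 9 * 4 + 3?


left-to-right (same/higher precedence on left): tree is (+ (* 9 4) 3)
Prefix: + * 9 4 3


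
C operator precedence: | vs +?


'+' is additive (level 9); '|' is bitwise OR (level 3)
Higher level binds tighter
'+' has higher precedence than '|'


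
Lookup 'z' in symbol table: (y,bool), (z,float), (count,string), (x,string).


Lookup 'z' → type float


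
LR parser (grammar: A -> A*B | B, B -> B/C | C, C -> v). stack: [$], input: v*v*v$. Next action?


no handle on stack; shift 'v'
Action: shift


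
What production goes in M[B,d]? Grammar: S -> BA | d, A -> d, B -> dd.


For [B, d]: 'd' ∈ FIRST(dd)
Entry: B -> dd


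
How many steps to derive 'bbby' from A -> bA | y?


Derivation: A => bA => bbA => bbbA => bbby
Steps: 4


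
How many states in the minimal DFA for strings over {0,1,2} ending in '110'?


Track the longest suffix of input matching a prefix of '110': 4 classes (prefixes of length 0..3)
Minimal DFA: 4 states


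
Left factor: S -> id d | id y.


Common prefix: 'id'
Factored: S -> id S', S' -> d | y


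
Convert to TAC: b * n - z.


Break into single-operator statements:
t1 = b * n
t2 = t1 - z


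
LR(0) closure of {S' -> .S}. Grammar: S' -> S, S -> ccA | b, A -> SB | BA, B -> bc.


Start: S' -> .S
For each item with dot before a nonterminal B, add B -> .γ for every B-production
Closure: [S' -> .S, S -> .ccA, S -> .b]


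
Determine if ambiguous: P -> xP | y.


right-linear, alternatives start with distinct terminals 'x' vs 'y': unique leftmost derivation
Unambiguous


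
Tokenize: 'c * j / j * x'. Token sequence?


Scan left to right, longest-match per lexeme
Tokens: ID(c), OP(*), ID(j), OP(/), ID(j), OP(*), ID(x)


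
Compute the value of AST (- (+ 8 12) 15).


Evaluate inner: (+ 8 12) = 20
Evaluate root: (- 20 15) = 5
Result: 5


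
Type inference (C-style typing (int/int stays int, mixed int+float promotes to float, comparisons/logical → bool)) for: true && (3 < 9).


Operand types: bool && bool
Rule: logical operators take bool operands and yield bool
Result type: bool


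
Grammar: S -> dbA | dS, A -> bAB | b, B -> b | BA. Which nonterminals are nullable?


A nonterminal is nullable iff some alternative derives ε (directly, or every symbol in it is nullable)
Nullable: {}


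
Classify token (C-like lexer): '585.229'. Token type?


Pattern: digits with a decimal point
Type: FLOAT_LITERAL


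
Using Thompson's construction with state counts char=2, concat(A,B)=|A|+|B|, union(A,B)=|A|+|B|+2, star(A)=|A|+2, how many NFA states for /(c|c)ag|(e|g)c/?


Syntax tree has 7 char leaf(s), 3 union(s), 0 star(s)
chars contribute 7×2 = 14; each union adds +2; each star adds +2
Total: 14 + 6 + 0 = 20 states


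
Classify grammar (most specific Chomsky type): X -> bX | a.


Right-linear: every RHS is a terminal or a terminal followed by one nonterminal
Classification: Type 3 (Regular)


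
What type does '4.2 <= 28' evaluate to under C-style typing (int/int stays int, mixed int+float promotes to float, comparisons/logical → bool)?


Operand types: float <= int
Rule: comparison yields bool
Result type: bool


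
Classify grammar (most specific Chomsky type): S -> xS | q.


Right-linear: every RHS is a terminal or a terminal followed by one nonterminal
Classification: Type 3 (Regular)


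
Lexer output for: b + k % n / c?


Scan left to right, longest-match per lexeme
Tokens: ID(b), OP(+), ID(k), OP(%), ID(n), OP(/), ID(c)


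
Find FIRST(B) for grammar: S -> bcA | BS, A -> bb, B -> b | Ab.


Per alternative of B: FIRST(b) = {b}; FIRST(Ab) = {b}
FIRST(B) = {b}


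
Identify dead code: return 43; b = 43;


statement follows a return and is unreachable
Dead: 'b = 43'


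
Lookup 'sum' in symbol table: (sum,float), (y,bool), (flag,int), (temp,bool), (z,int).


Lookup 'sum' → type float


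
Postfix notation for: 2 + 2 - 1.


Left to right (same or higher precedence on left)
Postfix: 2 2 + 1 -


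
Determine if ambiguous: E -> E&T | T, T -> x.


precedence layered via separate nonterminal T: deterministic
Unambiguous


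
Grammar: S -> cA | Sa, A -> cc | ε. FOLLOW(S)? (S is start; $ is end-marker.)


$ ∈ FOLLOW(S). For each A -> αBβ: add FIRST(β)\{ε} to FOLLOW(B); if β nullable, add FOLLOW(A).
FOLLOW(S) = {$, a}


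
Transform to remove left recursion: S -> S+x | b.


Left-recursive alternatives: S+x; non-recursive: b
Introduce S': S -> bS', S' -> +xS' | ε


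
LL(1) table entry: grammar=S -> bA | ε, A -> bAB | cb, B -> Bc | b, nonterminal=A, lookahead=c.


For [A, c]: 'c' ∈ FIRST(cb)
Entry: A -> cb


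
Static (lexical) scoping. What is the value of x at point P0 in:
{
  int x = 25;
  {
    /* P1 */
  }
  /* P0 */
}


x declared in the same block as P0
x = 25


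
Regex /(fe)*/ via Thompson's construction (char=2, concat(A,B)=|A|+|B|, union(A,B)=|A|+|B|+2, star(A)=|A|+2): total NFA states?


Syntax tree has 2 char leaf(s), 0 union(s), 1 star(s)
chars contribute 2×2 = 4; each union adds +2; each star adds +2
Total: 4 + 0 + 2 = 6 states


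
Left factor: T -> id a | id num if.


Common prefix: 'id'
Factored: T -> id T', T' -> a | num if


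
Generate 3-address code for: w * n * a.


Break into single-operator statements:
t1 = w * n
t2 = t1 * a


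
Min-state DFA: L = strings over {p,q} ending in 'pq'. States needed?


Track the longest suffix of input matching a prefix of 'pq': 3 classes (prefixes of length 0..2)
Minimal DFA: 3 states


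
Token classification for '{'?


Pattern: delimiter/punctuation
Type: PUNCTUATION


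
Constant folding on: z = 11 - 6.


11 - 6 = 5 at compile time
Optimized: z = 5


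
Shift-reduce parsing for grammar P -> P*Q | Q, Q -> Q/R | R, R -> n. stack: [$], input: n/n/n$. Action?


no handle on stack; shift 'n'
Action: shift


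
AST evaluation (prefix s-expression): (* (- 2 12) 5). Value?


Evaluate inner: (- 2 12) = -10
Evaluate root: (* -10 5) = -50
Result: -50


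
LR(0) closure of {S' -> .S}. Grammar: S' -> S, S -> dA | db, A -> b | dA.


Start: S' -> .S
For each item with dot before a nonterminal B, add B -> .γ for every B-production
Closure: [S' -> .S, S -> .dA, S -> .db]


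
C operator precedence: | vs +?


'+' is additive (level 9); '|' is bitwise OR (level 3)
Higher level binds tighter
'+' has higher precedence than '|'


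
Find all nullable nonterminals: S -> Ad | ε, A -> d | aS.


A nonterminal is nullable iff some alternative derives ε (directly, or every symbol in it is nullable)
Nullable: {S}


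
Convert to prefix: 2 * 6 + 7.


left-to-right (same/higher precedence on left): tree is (+ (* 2 6) 7)
Prefix: + * 2 6 7


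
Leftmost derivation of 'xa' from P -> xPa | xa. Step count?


Derivation: P => xa
Steps: 1


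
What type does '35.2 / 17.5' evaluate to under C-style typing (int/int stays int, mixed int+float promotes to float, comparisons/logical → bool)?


Operand types: float / float
Rule: mixed int/float promotes to float; int/int stays int
Result type: float


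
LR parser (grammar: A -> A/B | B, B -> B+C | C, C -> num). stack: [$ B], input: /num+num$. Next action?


lookahead ∉ {+} so B won't extend; reduce A -> B
Action: reduce (A -> B)


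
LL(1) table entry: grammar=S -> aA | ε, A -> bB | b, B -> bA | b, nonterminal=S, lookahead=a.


For [S, a]: 'a' ∈ FIRST(aA)
Entry: S -> aA


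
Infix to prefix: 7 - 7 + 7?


left-to-right (same/higher precedence on left): tree is (+ (- 7 7) 7)
Prefix: + - 7 7 7


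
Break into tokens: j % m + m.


Scan left to right, longest-match per lexeme
Tokens: ID(j), OP(%), ID(m), OP(+), ID(m)


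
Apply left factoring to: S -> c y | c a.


Common prefix: 'c'
Factored: S -> c S', S' -> y | a


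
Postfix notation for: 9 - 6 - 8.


Left to right (same or higher precedence on left)
Postfix: 9 6 - 8 -


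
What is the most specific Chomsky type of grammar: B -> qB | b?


Right-linear: every RHS is a terminal or a terminal followed by one nonterminal
Classification: Type 3 (Regular)


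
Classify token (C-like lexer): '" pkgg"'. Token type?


Pattern: double-quoted sequence
Type: STRING_LITERAL


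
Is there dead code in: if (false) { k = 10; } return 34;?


condition is constant false, so the whole block is unreachable
Dead: 'if (false) { k = 10; }'


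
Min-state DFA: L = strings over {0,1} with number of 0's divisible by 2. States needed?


Track (count of 0) mod 2: states 0..1, accept at 0
Minimal DFA: 2 states


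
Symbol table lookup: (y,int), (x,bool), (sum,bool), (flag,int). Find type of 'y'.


Lookup 'y' → type int


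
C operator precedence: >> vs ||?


'>>' is shift (level 8); '||' is logical OR (level 1)
Higher level binds tighter
'>>' has higher precedence than '||'


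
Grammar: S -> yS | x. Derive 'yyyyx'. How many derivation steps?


Derivation: S => yS => yyS => yyyS => yyyyS => yyyyx
Steps: 5


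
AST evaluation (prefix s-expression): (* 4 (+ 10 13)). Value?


Evaluate inner: (+ 10 13) = 23
Evaluate root: (* 4 23) = 92
Result: 92


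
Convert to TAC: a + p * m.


Break into single-operator statements:
t1 = p * m
t2 = a + t1


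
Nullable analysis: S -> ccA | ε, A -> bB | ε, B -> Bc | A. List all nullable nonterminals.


A nonterminal is nullable iff some alternative derives ε (directly, or every symbol in it is nullable)
Nullable: {A, B, S}


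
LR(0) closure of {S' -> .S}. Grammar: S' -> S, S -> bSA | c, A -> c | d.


Start: S' -> .S
For each item with dot before a nonterminal B, add B -> .γ for every B-production
Closure: [S' -> .S, S -> .bSA, S -> .c]


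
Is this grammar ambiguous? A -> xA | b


right-linear, alternatives start with distinct terminals 'x' vs 'b': unique leftmost derivation
Unambiguous


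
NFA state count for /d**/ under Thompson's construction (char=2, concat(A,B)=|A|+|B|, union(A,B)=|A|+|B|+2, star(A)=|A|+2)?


Syntax tree has 1 char leaf(s), 0 union(s), 2 star(s)
chars contribute 1×2 = 2; each union adds +2; each star adds +2
Total: 2 + 0 + 4 = 6 states


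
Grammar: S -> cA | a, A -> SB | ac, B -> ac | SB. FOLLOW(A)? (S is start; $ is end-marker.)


$ ∈ FOLLOW(S). For each A -> αBβ: add FIRST(β)\{ε} to FOLLOW(B); if β nullable, add FOLLOW(A).
FOLLOW(A) = {$, a, c}


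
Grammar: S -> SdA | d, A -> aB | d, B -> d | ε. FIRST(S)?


Per alternative of S: FIRST(SdA) = {d}; FIRST(d) = {d}
FIRST(S) = {d}


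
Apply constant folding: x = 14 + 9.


14 + 9 = 23 at compile time
Optimized: x = 23


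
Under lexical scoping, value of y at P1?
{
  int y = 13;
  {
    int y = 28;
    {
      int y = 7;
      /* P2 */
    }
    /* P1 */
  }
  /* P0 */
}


y declared in the same block as P1
y = 28


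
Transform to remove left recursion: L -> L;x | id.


Left-recursive alternatives: L;x; non-recursive: id
Introduce L': L -> idL', L' -> ;xL' | ε


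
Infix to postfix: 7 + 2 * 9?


* has higher precedence, evaluate 2*9 first
Postfix: 7 2 9 * +


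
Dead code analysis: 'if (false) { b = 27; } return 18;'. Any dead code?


condition is constant false, so the whole block is unreachable
Dead: 'if (false) { b = 27; }'


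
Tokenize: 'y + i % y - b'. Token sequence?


Scan left to right, longest-match per lexeme
Tokens: ID(y), OP(+), ID(i), OP(%), ID(y), OP(-), ID(b)


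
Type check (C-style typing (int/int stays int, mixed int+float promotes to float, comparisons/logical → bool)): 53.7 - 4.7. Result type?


Operand types: float - float
Rule: mixed int/float promotes to float; int/int stays int
Result type: float


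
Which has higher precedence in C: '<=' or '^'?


'<=' is relational (level 7); '^' is bitwise XOR (level 4)
Higher level binds tighter
'<=' has higher precedence than '^'


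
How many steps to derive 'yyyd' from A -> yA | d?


Derivation: A => yA => yyA => yyyA => yyyd
Steps: 4


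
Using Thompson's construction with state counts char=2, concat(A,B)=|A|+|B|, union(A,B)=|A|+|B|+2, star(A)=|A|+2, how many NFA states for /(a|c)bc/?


Syntax tree has 4 char leaf(s), 1 union(s), 0 star(s)
chars contribute 4×2 = 8; each union adds +2; each star adds +2
Total: 8 + 2 + 0 = 10 states


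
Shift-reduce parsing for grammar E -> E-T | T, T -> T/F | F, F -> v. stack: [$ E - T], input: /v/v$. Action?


'/' can extend T; shift to build T -> T/F
Action: shift


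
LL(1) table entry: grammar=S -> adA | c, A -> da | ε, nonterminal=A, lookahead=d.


For [A, d]: 'd' ∈ FIRST(da)
Entry: A -> da


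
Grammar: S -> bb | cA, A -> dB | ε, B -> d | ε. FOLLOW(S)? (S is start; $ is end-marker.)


$ ∈ FOLLOW(S). For each A -> αBβ: add FIRST(β)\{ε} to FOLLOW(B); if β nullable, add FOLLOW(A).
FOLLOW(S) = {$}


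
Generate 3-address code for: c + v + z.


Break into single-operator statements:
t1 = c + v
t2 = t1 + z


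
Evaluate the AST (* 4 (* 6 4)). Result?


Evaluate inner: (* 6 4) = 24
Evaluate root: (* 4 24) = 96
Result: 96


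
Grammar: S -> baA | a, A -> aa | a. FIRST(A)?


Per alternative of A: FIRST(aa) = {a}; FIRST(a) = {a}
FIRST(A) = {a}


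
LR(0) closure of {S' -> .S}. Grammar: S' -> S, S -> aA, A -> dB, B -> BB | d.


Start: S' -> .S
For each item with dot before a nonterminal B, add B -> .γ for every B-production
Closure: [S' -> .S, S -> .aA]


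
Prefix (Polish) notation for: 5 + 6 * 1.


'*' binds tighter: tree is (+ 5 (* 6 1))
Prefix: + 5 * 6 1


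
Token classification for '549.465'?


Pattern: digits with a decimal point
Type: FLOAT_LITERAL


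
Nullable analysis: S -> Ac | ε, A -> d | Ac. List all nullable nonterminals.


A nonterminal is nullable iff some alternative derives ε (directly, or every symbol in it is nullable)
Nullable: {S}


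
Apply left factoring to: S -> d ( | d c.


Common prefix: 'd'
Factored: S -> d S', S' -> ( | c


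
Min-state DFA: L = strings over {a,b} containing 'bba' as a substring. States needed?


KMP-style automaton: 3 progress states + 1 absorbing accept = 4
Minimal DFA: 4 states


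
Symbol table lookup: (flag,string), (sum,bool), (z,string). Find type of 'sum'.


Lookup 'sum' → type bool


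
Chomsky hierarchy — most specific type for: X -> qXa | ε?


Single nonterminal LHS, but q^n a^n is not regular
Classification: Type 2 (Context-Free)


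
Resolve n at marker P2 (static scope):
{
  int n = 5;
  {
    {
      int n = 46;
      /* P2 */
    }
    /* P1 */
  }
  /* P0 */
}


n declared in the same block as P2
n = 46


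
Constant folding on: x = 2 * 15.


2 * 15 = 30 at compile time
Optimized: x = 30


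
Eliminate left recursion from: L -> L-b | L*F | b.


Left-recursive alternatives: L-b, L*F; non-recursive: b
Introduce L': L -> bL', L' -> -bL' | *FL' | ε


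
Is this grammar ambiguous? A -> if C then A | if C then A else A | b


dangling else: 'if C then if C then b else b' parses two ways
Ambiguous


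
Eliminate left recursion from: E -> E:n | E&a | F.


Left-recursive alternatives: E:n, E&a; non-recursive: F
Introduce E': E -> FE', E' -> :nE' | &aE' | ε


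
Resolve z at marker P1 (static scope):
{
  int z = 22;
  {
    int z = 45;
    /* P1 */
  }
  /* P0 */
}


z declared in the same block as P1
z = 45


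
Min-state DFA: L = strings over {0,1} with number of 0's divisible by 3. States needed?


Track (count of 0) mod 3: states 0..2, accept at 0
Minimal DFA: 3 states


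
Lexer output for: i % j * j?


Scan left to right, longest-match per lexeme
Tokens: ID(i), OP(%), ID(j), OP(*), ID(j)


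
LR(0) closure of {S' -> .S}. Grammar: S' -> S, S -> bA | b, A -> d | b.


Start: S' -> .S
For each item with dot before a nonterminal B, add B -> .γ for every B-production
Closure: [S' -> .S, S -> .bA, S -> .b]


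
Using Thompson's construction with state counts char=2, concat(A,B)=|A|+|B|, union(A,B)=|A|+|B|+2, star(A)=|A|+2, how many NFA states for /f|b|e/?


Syntax tree has 3 char leaf(s), 2 union(s), 0 star(s)
chars contribute 3×2 = 6; each union adds +2; each star adds +2
Total: 6 + 4 + 0 = 10 states


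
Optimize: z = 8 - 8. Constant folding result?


8 - 8 = 0 at compile time
Optimized: z = 0


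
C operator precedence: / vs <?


'/' is multiplicative (level 10); '<' is relational (level 7)
Higher level binds tighter
'/' has higher precedence than '<'


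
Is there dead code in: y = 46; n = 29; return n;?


y is assigned but never read
Dead: 'y = 46'


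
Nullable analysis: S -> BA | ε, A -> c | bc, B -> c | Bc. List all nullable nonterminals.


A nonterminal is nullable iff some alternative derives ε (directly, or every symbol in it is nullable)
Nullable: {S}


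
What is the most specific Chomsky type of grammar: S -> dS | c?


Right-linear: every RHS is a terminal or a terminal followed by one nonterminal
Classification: Type 3 (Regular)


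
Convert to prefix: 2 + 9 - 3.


left-to-right (same/higher precedence on left): tree is (- (+ 2 9) 3)
Prefix: - + 2 9 3


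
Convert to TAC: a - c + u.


Break into single-operator statements:
t1 = a - c
t2 = t1 + u


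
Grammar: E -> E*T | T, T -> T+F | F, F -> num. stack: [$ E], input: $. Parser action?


start symbol E on stack, input exhausted
Action: accept


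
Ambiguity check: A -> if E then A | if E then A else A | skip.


dangling else: 'if E then if E then skip else skip' parses two ways
Ambiguous


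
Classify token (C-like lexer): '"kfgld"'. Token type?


Pattern: double-quoted sequence
Type: STRING_LITERAL


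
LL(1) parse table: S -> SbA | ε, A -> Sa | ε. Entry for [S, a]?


For [S, a]: ε is nullable and 'a' ∈ FOLLOW(S)
Entry: S -> ε


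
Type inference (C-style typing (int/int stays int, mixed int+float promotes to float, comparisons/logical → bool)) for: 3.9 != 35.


Operand types: float != int
Rule: comparison yields bool
Result type: bool


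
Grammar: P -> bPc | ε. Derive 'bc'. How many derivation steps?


Derivation: P => bPc => bc
Steps: 2


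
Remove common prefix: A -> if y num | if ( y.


Common prefix: 'if'
Factored: A -> if A', A' -> y num | ( y


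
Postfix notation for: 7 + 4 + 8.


Left to right (same or higher precedence on left)
Postfix: 7 4 + 8 +


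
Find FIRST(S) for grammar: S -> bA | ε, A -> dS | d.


Per alternative of S: FIRST(bA) = {b}; FIRST(ε) = {ε}
FIRST(S) = {b, ε}


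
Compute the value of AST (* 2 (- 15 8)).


Evaluate inner: (- 15 8) = 7
Evaluate root: (* 2 7) = 14
Result: 14


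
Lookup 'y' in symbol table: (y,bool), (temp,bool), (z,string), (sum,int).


Lookup 'y' → type bool


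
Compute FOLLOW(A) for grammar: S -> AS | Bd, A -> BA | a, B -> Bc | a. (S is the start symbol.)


$ ∈ FOLLOW(S). For each A -> αBβ: add FIRST(β)\{ε} to FOLLOW(B); if β nullable, add FOLLOW(A).
FOLLOW(A) = {a}


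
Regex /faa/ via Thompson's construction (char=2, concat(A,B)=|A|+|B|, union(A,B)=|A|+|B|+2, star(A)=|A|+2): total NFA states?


Syntax tree has 3 char leaf(s), 0 union(s), 0 star(s)
chars contribute 3×2 = 6; each union adds +2; each star adds +2
Total: 6 + 0 + 0 = 6 states


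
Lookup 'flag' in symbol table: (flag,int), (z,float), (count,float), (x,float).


Lookup 'flag' → type int


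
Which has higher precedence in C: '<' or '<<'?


'<<' is shift (level 8); '<' is relational (level 7)
Higher level binds tighter
'<<' has higher precedence than '<'


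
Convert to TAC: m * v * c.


Break into single-operator statements:
t1 = m * v
t2 = t1 * c


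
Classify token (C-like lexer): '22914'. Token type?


Pattern: digits only
Type: INTEGER_LITERAL


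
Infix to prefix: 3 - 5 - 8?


left-to-right (same/higher precedence on left): tree is (- (- 3 5) 8)
Prefix: - - 3 5 8


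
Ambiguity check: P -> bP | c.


right-linear, alternatives start with distinct terminals 'b' vs 'c': unique leftmost derivation
Unambiguous


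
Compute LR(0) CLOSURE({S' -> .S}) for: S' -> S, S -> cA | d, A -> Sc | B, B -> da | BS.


Start: S' -> .S
For each item with dot before a nonterminal B, add B -> .γ for every B-production
Closure: [S' -> .S, S -> .cA, S -> .d]


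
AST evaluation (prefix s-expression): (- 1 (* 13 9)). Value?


Evaluate inner: (* 13 9) = 117
Evaluate root: (- 1 117) = -116
Result: -116


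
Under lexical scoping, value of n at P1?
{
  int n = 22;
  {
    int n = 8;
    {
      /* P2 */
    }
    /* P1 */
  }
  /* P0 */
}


n declared in the same block as P1
n = 8


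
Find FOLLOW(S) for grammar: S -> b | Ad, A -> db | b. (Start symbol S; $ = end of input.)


$ ∈ FOLLOW(S). For each A -> αBβ: add FIRST(β)\{ε} to FOLLOW(B); if β nullable, add FOLLOW(A).
FOLLOW(S) = {$}


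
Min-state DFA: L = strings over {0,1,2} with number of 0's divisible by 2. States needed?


Track (count of 0) mod 2: states 0..1, accept at 0
Minimal DFA: 2 states


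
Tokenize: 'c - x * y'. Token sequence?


Scan left to right, longest-match per lexeme
Tokens: ID(c), OP(-), ID(x), OP(*), ID(y)


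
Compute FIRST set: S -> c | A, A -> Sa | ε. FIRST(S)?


Per alternative of S: FIRST(c) = {c}; FIRST(A) = {a, c, ε}
FIRST(S) = {a, c, ε}


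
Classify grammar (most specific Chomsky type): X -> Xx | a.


Left-linear: every RHS is a terminal or one nonterminal followed by a terminal
Classification: Type 3 (Regular)


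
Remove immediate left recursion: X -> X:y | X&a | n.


Left-recursive alternatives: X:y, X&a; non-recursive: n
Introduce X': X -> nX', X' -> :yX' | &aX' | ε


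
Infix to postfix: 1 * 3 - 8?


Left to right (same or higher precedence on left)
Postfix: 1 3 * 8 -


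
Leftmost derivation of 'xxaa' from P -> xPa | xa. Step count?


Derivation: P => xPa => xxaa
Steps: 2


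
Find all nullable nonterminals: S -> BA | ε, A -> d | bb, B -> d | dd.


A nonterminal is nullable iff some alternative derives ε (directly, or every symbol in it is nullable)
Nullable: {S}


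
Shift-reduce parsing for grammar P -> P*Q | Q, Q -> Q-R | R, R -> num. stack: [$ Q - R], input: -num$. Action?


handle 'Q-R' on top
Action: reduce (Q -> Q-R)


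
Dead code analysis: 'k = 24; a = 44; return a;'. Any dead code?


k is assigned but never read
Dead: 'k = 24'


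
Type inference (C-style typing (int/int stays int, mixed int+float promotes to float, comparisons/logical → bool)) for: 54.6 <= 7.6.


Operand types: float <= float
Rule: comparison yields bool
Result type: bool


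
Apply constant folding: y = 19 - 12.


19 - 12 = 7 at compile time
Optimized: y = 7


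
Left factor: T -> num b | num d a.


Common prefix: 'num'
Factored: T -> num T', T' -> b | d a


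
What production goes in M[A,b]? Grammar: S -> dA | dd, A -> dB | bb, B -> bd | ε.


For [A, b]: 'b' ∈ FIRST(bb)
Entry: A -> bb


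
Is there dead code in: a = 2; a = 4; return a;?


first assignment to a is overwritten before any read
Dead: 'a = 2'


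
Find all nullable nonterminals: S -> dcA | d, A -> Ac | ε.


A nonterminal is nullable iff some alternative derives ε (directly, or every symbol in it is nullable)
Nullable: {A}


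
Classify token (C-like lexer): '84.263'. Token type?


Pattern: digits with a decimal point
Type: FLOAT_LITERAL


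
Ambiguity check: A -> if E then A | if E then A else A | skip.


dangling else: 'if E then if E then skip else skip' parses two ways
Ambiguous


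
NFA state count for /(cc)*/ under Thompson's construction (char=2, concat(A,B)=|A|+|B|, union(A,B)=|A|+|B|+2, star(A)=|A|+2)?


Syntax tree has 2 char leaf(s), 0 union(s), 1 star(s)
chars contribute 2×2 = 4; each union adds +2; each star adds +2
Total: 4 + 0 + 2 = 6 states


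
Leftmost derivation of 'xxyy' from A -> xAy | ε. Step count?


Derivation: A => xAy => xxAyy => xxyy
Steps: 3


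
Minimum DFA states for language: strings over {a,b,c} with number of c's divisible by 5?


Track (count of c) mod 5: states 0..4, accept at 0
Minimal DFA: 5 states


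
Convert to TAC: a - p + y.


Break into single-operator statements:
t1 = a - p
t2 = t1 + y


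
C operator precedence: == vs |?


'==' is equality (level 6); '|' is bitwise OR (level 3)
Higher level binds tighter
'==' has higher precedence than '|'


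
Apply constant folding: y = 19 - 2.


19 - 2 = 17 at compile time
Optimized: y = 17


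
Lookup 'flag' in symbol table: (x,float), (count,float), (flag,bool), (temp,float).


Lookup 'flag' → type bool


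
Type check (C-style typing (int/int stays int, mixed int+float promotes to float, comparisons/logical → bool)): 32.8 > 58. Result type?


Operand types: float > int
Rule: comparison yields bool
Result type: bool


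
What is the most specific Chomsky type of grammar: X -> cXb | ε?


Single nonterminal LHS, but c^n b^n is not regular
Classification: Type 2 (Context-Free)


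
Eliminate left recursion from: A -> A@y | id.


Left-recursive alternatives: A@y; non-recursive: id
Introduce A': A -> idA', A' -> @yA' | ε


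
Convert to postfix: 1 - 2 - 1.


Left to right (same or higher precedence on left)
Postfix: 1 2 - 1 -


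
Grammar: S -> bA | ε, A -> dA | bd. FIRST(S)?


Per alternative of S: FIRST(bA) = {b}; FIRST(ε) = {ε}
FIRST(S) = {b, ε}


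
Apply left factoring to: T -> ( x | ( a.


Common prefix: '('
Factored: T -> ( T', T' -> x | a


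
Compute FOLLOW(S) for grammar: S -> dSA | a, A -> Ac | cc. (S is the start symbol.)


$ ∈ FOLLOW(S). For each A -> αBβ: add FIRST(β)\{ε} to FOLLOW(B); if β nullable, add FOLLOW(A).
FOLLOW(S) = {$, c}


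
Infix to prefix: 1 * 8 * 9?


left-to-right (same/higher precedence on left): tree is (* (* 1 8) 9)
Prefix: * * 1 8 9


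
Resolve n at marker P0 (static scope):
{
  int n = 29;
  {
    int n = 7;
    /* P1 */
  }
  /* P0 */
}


n declared in the same block as P0
n = 29


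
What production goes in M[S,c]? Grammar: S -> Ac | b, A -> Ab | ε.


For [S, c]: 'c' ∈ FIRST(Ac)
Entry: S -> Ac


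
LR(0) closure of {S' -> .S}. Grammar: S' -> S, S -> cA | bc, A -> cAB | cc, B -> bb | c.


Start: S' -> .S
For each item with dot before a nonterminal B, add B -> .γ for every B-production
Closure: [S' -> .S, S -> .cA, S -> .bc]


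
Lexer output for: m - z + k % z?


Scan left to right, longest-match per lexeme
Tokens: ID(m), OP(-), ID(z), OP(+), ID(k), OP(%), ID(z)


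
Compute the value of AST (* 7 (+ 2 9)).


Evaluate inner: (+ 2 9) = 11
Evaluate root: (* 7 11) = 77
Result: 77


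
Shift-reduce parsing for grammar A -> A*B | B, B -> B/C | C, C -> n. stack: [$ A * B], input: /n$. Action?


'/' can extend B; shift to build B -> B/C
Action: shift


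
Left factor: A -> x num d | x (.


Common prefix: 'x'
Factored: A -> x A', A' -> num d | (


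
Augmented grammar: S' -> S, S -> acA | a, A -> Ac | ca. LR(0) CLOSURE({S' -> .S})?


Start: S' -> .S
For each item with dot before a nonterminal B, add B -> .γ for every B-production
Closure: [S' -> .S, S -> .acA, S -> .a]


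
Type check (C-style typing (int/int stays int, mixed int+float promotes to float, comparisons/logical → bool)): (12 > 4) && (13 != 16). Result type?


Operand types: bool && bool
Rule: logical operators take bool operands and yield bool
Result type: bool


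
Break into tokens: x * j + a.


Scan left to right, longest-match per lexeme
Tokens: ID(x), OP(*), ID(j), OP(+), ID(a)


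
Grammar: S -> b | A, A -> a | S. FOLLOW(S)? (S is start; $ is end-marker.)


$ ∈ FOLLOW(S). For each A -> αBβ: add FIRST(β)\{ε} to FOLLOW(B); if β nullable, add FOLLOW(A).
FOLLOW(S) = {$}


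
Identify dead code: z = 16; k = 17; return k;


z is assigned but never read
Dead: 'z = 16'


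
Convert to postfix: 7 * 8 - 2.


Left to right (same or higher precedence on left)
Postfix: 7 8 * 2 -


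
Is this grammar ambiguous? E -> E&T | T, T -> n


precedence layered via separate nonterminal T: deterministic
Unambiguous


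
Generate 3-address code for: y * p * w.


Break into single-operator statements:
t1 = y * p
t2 = t1 * w


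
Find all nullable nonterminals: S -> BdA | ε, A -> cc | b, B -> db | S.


A nonterminal is nullable iff some alternative derives ε (directly, or every symbol in it is nullable)
Nullable: {B, S}


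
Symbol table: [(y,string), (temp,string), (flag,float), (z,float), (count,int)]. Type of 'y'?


Lookup 'y' → type string


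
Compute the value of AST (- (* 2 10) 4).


Evaluate inner: (* 2 10) = 20
Evaluate root: (- 20 4) = 16
Result: 16


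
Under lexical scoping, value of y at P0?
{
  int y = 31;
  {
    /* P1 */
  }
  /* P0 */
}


y declared in the same block as P0
y = 31


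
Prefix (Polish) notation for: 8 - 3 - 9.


left-to-right (same/higher precedence on left): tree is (- (- 8 3) 9)
Prefix: - - 8 3 9


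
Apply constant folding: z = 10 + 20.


10 + 20 = 30 at compile time
Optimized: z = 30


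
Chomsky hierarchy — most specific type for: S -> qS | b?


Right-linear: every RHS is a terminal or a terminal followed by one nonterminal
Classification: Type 3 (Regular)


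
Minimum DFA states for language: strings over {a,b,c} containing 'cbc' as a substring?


KMP-style automaton: 3 progress states + 1 absorbing accept = 4
Minimal DFA: 4 states


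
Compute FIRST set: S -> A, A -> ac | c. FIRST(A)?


Per alternative of A: FIRST(ac) = {a}; FIRST(c) = {c}
FIRST(A) = {a, c}


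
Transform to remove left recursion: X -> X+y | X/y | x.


Left-recursive alternatives: X+y, X/y; non-recursive: x
Introduce X': X -> xX', X' -> +yX' | /yX' | ε
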